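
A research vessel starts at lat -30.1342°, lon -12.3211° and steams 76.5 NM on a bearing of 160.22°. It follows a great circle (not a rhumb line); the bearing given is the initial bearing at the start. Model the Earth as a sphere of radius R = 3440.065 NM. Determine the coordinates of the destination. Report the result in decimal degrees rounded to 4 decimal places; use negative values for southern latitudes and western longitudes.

latitude -31.3322°, longitude -11.8163°

Angular distance δ = d/R = 76.5 / 3440.065 = 0.022238 rad.
With φ₁ = -30.1342° = -0.525941 rad and θ = 160.22° = 2.796367 rad:
Destination latitude: φ₂ = arcsin( sin φ₁ cos δ + cos φ₁ sin δ cos θ ) = arcsin(-0.519999) = -31.3322°.
For the longitude increment, Δλ = atan2( sin θ sin δ cos φ₁, cos δ − sin φ₁ sin φ₂ ) = atan2(0.006508, 0.738699) = 0.5048°.
Hence λ₂ = -12.3211° + 0.5048° = -11.8163°.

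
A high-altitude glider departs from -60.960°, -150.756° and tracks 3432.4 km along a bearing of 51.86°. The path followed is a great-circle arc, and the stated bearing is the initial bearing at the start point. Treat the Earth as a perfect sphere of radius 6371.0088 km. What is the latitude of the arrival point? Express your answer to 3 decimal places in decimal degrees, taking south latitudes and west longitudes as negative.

latitude -36.629°

δ = 3432.4/6371.0088 = 0.538753 rad (30.8683°).
Converting: φ₁ = -1.063953 rad, θ = 0.905128 rad.
sin φ₂ = sin φ₁ cos δ + cos φ₁ sin δ cos θ = (-0.874281)(0.858349) + (0.485420)(0.513066)(0.617585) = -0.596627
φ₂ = asin(-0.596627) = -0.639292 rad = -36.629°.
Δλ = atan2( sin θ sin δ cos φ₁ , cos δ − sin φ₁ sin φ₂ ) = atan2(0.195881, 0.336729) = 0.526867 rad = 30.187°.
λ₂ = λ₁ + Δλ = -120.569°.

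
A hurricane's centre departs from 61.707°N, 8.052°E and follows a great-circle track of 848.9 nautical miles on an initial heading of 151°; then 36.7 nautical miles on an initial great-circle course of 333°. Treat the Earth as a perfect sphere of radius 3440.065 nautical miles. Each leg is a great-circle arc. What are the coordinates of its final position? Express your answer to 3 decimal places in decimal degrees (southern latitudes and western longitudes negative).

latitude 49.360°, longitude 17.987°

Apply the spherical direct solution leg by leg, carrying full precision between legs.
Leg 1: from (61.707°, 8.052°), δ = 848.9/3440.065 = 0.246769 rad, θ = 151° → φ = 48.816°, λ = 18.413°.
Leg 2: from (48.816°, 18.413°), δ = 36.7/3440.065 = 0.010668 rad, θ = 333° → φ = 49.360°, λ = 17.987°.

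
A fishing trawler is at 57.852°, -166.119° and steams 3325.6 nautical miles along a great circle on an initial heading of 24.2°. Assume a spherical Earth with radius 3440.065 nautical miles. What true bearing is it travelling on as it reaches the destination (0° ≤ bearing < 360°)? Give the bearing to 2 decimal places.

Central angle δ = d/R = 0.966726 rad.
Converting: φ₁ = 1.009708 rad, θ = 0.422370 rad.
Applying the spherical law of cosines for sides, sin φ₂ = sin φ₁ cos δ + cos φ₁ sin δ cos θ = 0.880365, so φ₂ = 61.686°.
Then Δλ = atan2(0.179522, -0.177387) = 2.350212 rad, from sin θ sin δ cos φ₁ over cos δ − sin φ₁ sin φ₂.
λ₂ = -166.119° + 134.657° = -31.462°.
The forward bearing on arrival equals the back-azimuth from the destination plus 180°.
Back-azimuth from P₂ (61.69°, -31.46°) to P₁ (57.85°, -166.12°), with Δλ' = λ₁ − λ₂ = -134.66°: atan2( sin Δλ' cos φ₁ , cos φ₂ sin φ₁ − sin φ₂ cos φ₁ cos Δλ' ) = 332.62°.
Final bearing = (332.62° + 180°) mod 360° = 152.62°.

final bearing 152.62°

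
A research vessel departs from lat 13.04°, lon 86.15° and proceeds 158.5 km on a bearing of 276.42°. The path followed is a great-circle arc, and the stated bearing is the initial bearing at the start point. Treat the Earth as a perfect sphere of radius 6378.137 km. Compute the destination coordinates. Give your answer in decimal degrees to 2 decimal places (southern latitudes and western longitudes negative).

latitude 13.20°, longitude 84.70°

Angular distance δ = d/R = 158.5 / 6378.137 = 0.024851 rad.
Start latitude φ₁ = 0.227591 rad; initial bearing θ = 4.824439 rad.
Applying the spherical law of cosines for sides, sin φ₂ = sin φ₁ cos δ + cos φ₁ sin δ cos θ = 0.228268, so φ₂ = 13.20°.
Δλ = atan2( sin θ sin δ cos φ₁ , cos δ − sin φ₁ sin φ₂ ) = atan2(-0.024055, 0.948187) = -0.025364 rad = -1.45°.
λ₂ = 86.15° + -1.45° = 84.70°.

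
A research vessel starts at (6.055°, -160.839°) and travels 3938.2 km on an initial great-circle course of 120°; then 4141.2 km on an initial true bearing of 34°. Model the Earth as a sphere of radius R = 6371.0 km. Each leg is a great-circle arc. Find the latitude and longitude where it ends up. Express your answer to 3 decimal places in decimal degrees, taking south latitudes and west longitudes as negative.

Apply the spherical direct solution leg by leg, carrying full precision between legs.
Leg 1: from (6.055°, -160.839°), δ = 3938.2/6371 = 0.618145 rad, θ = 120° → φ = -11.665°, λ = -130.011°.
Leg 2: from (-11.665°, -130.011°), δ = 4141.2/6371 = 0.650008 rad, θ = 34° → φ = 19.294°, λ = -108.999°.

latitude 19.294°, longitude -108.999°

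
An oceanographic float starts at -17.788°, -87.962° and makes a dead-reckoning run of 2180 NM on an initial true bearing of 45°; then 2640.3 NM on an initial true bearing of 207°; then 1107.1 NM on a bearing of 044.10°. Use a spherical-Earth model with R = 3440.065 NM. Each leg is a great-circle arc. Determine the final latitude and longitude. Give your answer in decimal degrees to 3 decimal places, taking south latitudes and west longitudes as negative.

latitude -16.226°, longitude -71.014°

Apply the spherical direct solution leg by leg, carrying full precision between legs.
Leg 1: from (-17.788°, -87.962°), δ = 2180/3440.065 = 0.633709 rad, θ = 45° → φ = 8.772°, λ = -62.896°.
Leg 2: from (8.772°, -62.896°), δ = 2640.3/3440.065 = 0.767515 rad, θ = 207° → φ = -30.111°, λ = -84.267°.
Leg 3: from (-30.111°, -84.267°), δ = 1107.1/3440.065 = 0.321825 rad, θ = 44.1° → φ = -16.226°, λ = -71.014°.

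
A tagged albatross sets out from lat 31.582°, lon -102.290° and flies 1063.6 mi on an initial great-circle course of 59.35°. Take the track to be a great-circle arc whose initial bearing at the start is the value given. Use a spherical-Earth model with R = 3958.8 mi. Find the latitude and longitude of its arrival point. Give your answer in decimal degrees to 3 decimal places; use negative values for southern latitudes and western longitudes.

Central angle δ = d/R = 0.268667 rad.
Converting: φ₁ = 0.551210 rad, θ = 1.035853 rad.
Destination latitude: φ₂ = arcsin( sin φ₁ cos δ + cos φ₁ sin δ cos θ ) = arcsin(0.620210) = 38.332°.
Then Δλ = atan2(0.194541, 0.639310) = 0.295395 rad, from sin θ sin δ cos φ₁ over cos δ − sin φ₁ sin φ₂.
λ₂ = λ₁ + Δλ = -85.365°.

latitude 38.332°, longitude -85.365°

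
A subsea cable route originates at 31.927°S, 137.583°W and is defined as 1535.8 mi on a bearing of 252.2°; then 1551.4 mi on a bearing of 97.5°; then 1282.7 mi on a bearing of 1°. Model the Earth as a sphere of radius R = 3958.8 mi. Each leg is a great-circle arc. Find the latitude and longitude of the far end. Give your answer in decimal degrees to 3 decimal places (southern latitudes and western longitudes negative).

Apply the spherical direct solution leg by leg, carrying full precision between legs.
Leg 1: from (-31.927°, -137.583°), δ = 1535.8/3958.8 = 0.387946 rad, θ = 252.2° → φ = -35.993°, λ = -164.017°.
Leg 2: from (-35.993°, -164.017°), δ = 1551.4/3958.8 = 0.391886 rad, θ = 97.5° → φ = -35.695°, λ = -136.225°.
Leg 3: from (-35.695°, -136.225°), δ = 1282.7/3958.8 = 0.324012 rad, θ = 1° → φ = -17.133°, λ = -135.892°.

latitude -17.133°, longitude -135.892°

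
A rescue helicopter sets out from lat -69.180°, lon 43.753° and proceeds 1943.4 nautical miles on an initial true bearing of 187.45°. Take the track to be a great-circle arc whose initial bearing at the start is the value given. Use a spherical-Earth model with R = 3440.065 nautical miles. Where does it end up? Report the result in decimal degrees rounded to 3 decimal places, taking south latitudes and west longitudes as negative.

Central angle δ = d/R = 0.564931 rad.
Start latitude φ₁ = -1.207419 rad; initial bearing θ = 3.271620 rad.
sin φ₂ = sin φ₁ cos δ + cos φ₁ sin δ cos θ = (-0.934702)(0.844625) + (0.355433)(0.535358)(-0.991558) = -0.978150
φ₂ = asin(-0.978150) = -1.361370 rad = -78.001°.
For the longitude increment, Δλ = atan2( sin θ sin δ cos φ₁, cos δ − sin φ₁ sin φ₂ ) = atan2(-0.024672, -0.069653) = -160.495°.
λ₂ = 43.753° + -160.495° = -116.742°.

latitude -78.001°, longitude -116.742°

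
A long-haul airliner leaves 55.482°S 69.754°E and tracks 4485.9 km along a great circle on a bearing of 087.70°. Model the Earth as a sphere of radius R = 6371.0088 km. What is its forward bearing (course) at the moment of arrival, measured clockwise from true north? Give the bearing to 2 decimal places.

δ = 4485.9/6371.0088 = 0.704111 rad (40.3426°).
Start latitude φ₁ = -0.968344 rad; initial bearing θ = 1.530654 rad.
Destination latitude: φ₂ = arcsin( sin φ₁ cos δ + cos φ₁ sin δ cos θ ) = arcsin(-0.613281) = -37.827°.
Then Δλ = atan2(0.366539, 0.256875) = 0.959525 rad, from sin θ sin δ cos φ₁ over cos δ − sin φ₁ sin φ₂.
Hence λ₂ = 69.754° + 54.977° = 124.731°.
The forward bearing on arrival equals the back-azimuth from the destination plus 180°.
Back-azimuth from P₂ (-37.83°, 124.73°) to P₁ (-55.48°, 69.75°), with Δλ' = λ₁ − λ₂ = -54.98°: atan2( sin Δλ' cos φ₁ , cos φ₂ sin φ₁ − sin φ₂ cos φ₁ cos Δλ' ) = 225.79°.
Final bearing = (225.79° + 180°) mod 360° = 45.79°.

final bearing 45.79°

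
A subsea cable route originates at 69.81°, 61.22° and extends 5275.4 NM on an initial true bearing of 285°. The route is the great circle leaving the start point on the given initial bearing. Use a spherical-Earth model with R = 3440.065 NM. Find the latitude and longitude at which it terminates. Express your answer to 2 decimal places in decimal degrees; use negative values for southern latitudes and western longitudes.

latitude 7.14°, longitude -42.18°

Central angle δ = d/R = 1.533518 rad.
Converting: φ₁ = 1.218414 rad, θ = 4.974188 rad.
sin φ₂ = sin φ₁ cos δ + cos φ₁ sin δ cos θ = (0.938553)(0.037270) + (0.345134)(0.999305)(0.258819) = 0.124245
φ₂ = asin(0.124245) = 0.124567 rad = 7.14°.
Then Δλ = atan2(-0.333143, -0.079341) = -1.804599 rad, from sin θ sin δ cos φ₁ over cos δ − sin φ₁ sin φ₂.
λ₂ = λ₁ + Δλ = -42.18°.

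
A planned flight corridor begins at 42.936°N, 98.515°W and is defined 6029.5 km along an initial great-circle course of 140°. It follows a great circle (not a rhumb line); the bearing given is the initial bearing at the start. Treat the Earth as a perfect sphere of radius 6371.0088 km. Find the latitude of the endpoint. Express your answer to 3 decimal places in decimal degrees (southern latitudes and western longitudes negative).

latitude -3.255°

Central angle δ = d/R = 0.946396 rad.
Start latitude φ₁ = 0.749375 rad; initial bearing θ = 2.443461 rad.
Applying the spherical law of cosines for sides, sin φ₂ = sin φ₁ cos δ + cos φ₁ sin δ cos θ = -0.056786, so φ₂ = -3.255°.
Then Δλ = atan2(0.381800, 0.623292) = 0.549599 rad, from sin θ sin δ cos φ₁ over cos δ − sin φ₁ sin φ₂.
λ₂ = -98.515° + 31.490° = -67.025°.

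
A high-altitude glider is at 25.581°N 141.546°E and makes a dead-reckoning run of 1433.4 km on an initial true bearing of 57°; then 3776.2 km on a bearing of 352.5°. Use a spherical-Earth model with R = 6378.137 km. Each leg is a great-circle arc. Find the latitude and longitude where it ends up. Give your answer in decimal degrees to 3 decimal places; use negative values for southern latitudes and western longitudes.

Apply the spherical direct solution leg by leg, carrying full precision between legs.
Leg 1: from (25.581°, 141.546°), δ = 1433.4/6378.137 = 0.224736 rad, θ = 57° → φ = 32.033°, λ = 154.282°.
Leg 2: from (32.033°, 154.282°), δ = 3776.2/6378.137 = 0.592054 rad, θ = 352.5° → φ = 65.392°, λ = 144.208°.

latitude 65.392°, longitude 144.208°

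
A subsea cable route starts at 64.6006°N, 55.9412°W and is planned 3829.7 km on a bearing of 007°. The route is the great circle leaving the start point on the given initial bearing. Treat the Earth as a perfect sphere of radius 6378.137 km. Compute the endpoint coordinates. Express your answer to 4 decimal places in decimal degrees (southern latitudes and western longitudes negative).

The arc subtends δ = 3829.7/6378.137 = 0.600442 rad at the centre.
With φ₁ = 64.6006° = 1.127493 rad and θ = 7° = 0.122173 rad:
Destination latitude: φ₂ = arcsin( sin φ₁ cos δ + cos φ₁ sin δ cos θ ) = arcsin(0.985873) = 80.3577°.
Then Δλ = atan2(0.029535, -0.065492) = 2.717937 rad, from sin θ sin δ cos φ₁ over cos δ − sin φ₁ sin φ₂.
λ₂ = λ₁ + Δλ = 99.7851°.

latitude 80.3577°, longitude 99.7851°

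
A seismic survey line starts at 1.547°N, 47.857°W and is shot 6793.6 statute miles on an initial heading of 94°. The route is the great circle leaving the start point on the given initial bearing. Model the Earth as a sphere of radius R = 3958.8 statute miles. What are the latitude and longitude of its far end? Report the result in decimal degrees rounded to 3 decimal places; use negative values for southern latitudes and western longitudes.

Angular distance δ = d/R = 6793.6 / 3958.8 = 1.716076 rad.
Converting: φ₁ = 0.027000 rad, θ = 1.640609 rad.
Applying the spherical law of cosines for sides, sin φ₂ = sin φ₁ cos δ + cos φ₁ sin δ cos θ = -0.072905, so φ₂ = -4.181°.
Δλ = atan2( sin θ sin δ cos φ₁ , cos δ − sin φ₁ sin φ₂ ) = atan2(0.986695, -0.142801) = 1.714524 rad = 98.235°.
Hence λ₂ = -47.857° + 98.235° = 50.378°.

latitude -4.181°, longitude 50.378°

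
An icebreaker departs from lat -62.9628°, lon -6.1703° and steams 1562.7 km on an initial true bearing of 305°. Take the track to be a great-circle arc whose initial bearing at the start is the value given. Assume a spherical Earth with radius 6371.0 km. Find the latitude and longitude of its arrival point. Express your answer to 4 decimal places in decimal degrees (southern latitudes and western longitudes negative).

The arc subtends δ = 1562.7/6371 = 0.245283 rad at the centre.
With φ₁ = -62.9628° = -1.098908 rad and θ = 305° = 5.323254 rad:
Destination latitude: φ₂ = arcsin( sin φ₁ cos δ + cos φ₁ sin δ cos θ ) = arcsin(-0.800738) = -53.2006°.
For the longitude increment, Δλ = atan2( sin θ sin δ cos φ₁, cos δ − sin φ₁ sin φ₂ ) = atan2(-0.090421, 0.256842) = -19.3945°.
λ₂ = -6.1703° + -19.3945° = -25.5648°.

latitude -53.2006°, longitude -25.5648°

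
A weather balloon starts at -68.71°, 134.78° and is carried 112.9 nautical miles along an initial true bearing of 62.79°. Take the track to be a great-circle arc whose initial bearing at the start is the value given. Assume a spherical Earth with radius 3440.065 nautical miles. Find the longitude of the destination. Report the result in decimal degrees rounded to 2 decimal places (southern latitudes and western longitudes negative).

Angular distance δ = d/R = 112.9 / 3440.065 = 0.032819 rad.
Start latitude φ₁ = -1.199216 rad; initial bearing θ = 1.095892 rad.
Applying the spherical law of cosines for sides, sin φ₂ = sin φ₁ cos δ + cos φ₁ sin δ cos θ = -0.925805, so φ₂ = -67.79°.
For the longitude increment, Δλ = atan2( sin θ sin δ cos φ₁, cos δ − sin φ₁ sin φ₂ ) = atan2(0.010596, 0.136838) = 4.43°.
λ₂ = 134.78° + 4.43° = 139.21°.

longitude 139.21°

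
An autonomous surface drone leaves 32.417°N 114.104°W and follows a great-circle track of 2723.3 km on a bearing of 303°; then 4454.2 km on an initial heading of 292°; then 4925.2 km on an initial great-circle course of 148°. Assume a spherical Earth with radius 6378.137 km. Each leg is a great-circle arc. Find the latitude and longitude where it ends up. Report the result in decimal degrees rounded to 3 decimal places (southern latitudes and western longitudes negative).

Apply the spherical direct solution leg by leg, carrying full precision between legs.
Leg 1: from (32.417°, -114.104°), δ = 2723.3/6378.137 = 0.426974 rad, θ = 303° → φ = 42.715°, λ = -142.313°.
Leg 2: from (42.715°, -142.313°), δ = 4454.2/6378.137 = 0.698354 rad, θ = 292° → φ = 44.148°, λ = 161.505°.
Leg 3: from (44.148°, 161.505°), δ = 4925.2/6378.137 = 0.772200 rad, θ = 148° → φ = 4.267°, λ = -176.733°.

latitude 4.267°, longitude -176.733°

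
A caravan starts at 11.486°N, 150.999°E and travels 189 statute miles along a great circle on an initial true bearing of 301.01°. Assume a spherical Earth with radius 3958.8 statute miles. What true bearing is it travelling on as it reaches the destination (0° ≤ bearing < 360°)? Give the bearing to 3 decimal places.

final bearing 300.502°

δ = 189/3958.8 = 0.047742 rad (2.7354°).
With φ₁ = 11.486° = 0.200469 rad and θ = 301.01° = 5.253616 rad:
sin φ₂ = sin φ₁ cos δ + cos φ₁ sin δ cos θ = (0.199128)(0.998861) + (0.979973)(0.047724)(0.515188) = 0.222996
φ₂ = asin(0.222996) = 0.224887 rad = 12.885°.
For the longitude increment, Δλ = atan2( sin θ sin δ cos φ₁, cos δ − sin φ₁ sin φ₂ ) = atan2(-0.040084, 0.954456) = -2.405°.
Hence λ₂ = 150.999° + -2.405° = 148.594°.
The forward bearing on arrival equals the back-azimuth from the destination plus 180°.
Back-azimuth from P₂ (12.885°, 148.594°) to P₁ (11.486°, 150.999°), with Δλ' = λ₁ − λ₂ = 2.405°: atan2( sin Δλ' cos φ₁ , cos φ₂ sin φ₁ − sin φ₂ cos φ₁ cos Δλ' ) = 120.502°.
Final bearing = (120.502° + 180°) mod 360° = 300.502°.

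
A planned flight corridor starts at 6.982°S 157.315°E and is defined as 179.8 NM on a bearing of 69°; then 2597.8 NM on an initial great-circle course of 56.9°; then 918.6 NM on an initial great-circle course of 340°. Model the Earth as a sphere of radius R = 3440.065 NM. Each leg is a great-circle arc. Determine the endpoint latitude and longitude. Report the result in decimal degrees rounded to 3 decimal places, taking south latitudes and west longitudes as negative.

Apply the spherical direct solution leg by leg, carrying full precision between legs.
Leg 1: from (-6.982°, 157.315°), δ = 179.8/3440.065 = 0.052266 rad, θ = 69° → φ = -5.901°, λ = 160.125°.
Leg 2: from (-5.901°, 160.125°), δ = 2597.8/3440.065 = 0.755160 rad, θ = 56.9° → φ = 17.305°, λ = -162.904°.
Leg 3: from (17.305°, -162.904°), δ = 918.6/3440.065 = 0.267030 rad, θ = 340° → φ = 31.577°, λ = -168.985°.

latitude 31.577°, longitude -168.985°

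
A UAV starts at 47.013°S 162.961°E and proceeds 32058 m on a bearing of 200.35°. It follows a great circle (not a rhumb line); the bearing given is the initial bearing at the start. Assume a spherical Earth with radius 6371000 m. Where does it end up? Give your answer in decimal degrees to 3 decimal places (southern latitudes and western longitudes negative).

latitude -47.283°, longitude 162.813°

Central angle δ = d/R = 0.005032 rad.
Start latitude φ₁ = -0.820532 rad; initial bearing θ = 3.496767 rad.
Destination latitude: φ₂ = arcsin( sin φ₁ cos δ + cos φ₁ sin δ cos θ ) = arcsin(-0.734716) = -47.283°.
Then Δλ = atan2(-0.001193, 0.462536) = -0.002579 rad, from sin θ sin δ cos φ₁ over cos δ − sin φ₁ sin φ₂.
λ₂ = 162.961° + -0.148° = 162.813°.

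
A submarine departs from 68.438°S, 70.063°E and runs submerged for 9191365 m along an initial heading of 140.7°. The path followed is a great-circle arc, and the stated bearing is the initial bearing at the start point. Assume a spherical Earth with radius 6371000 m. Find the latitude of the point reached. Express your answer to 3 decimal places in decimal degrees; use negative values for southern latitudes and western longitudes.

The arc subtends δ = 9191365/6371000 = 1.442688 rad at the centre.
Converting: φ₁ = -1.194468 rad, θ = 2.455678 rad.
Destination latitude: φ₂ = arcsin( sin φ₁ cos δ + cos φ₁ sin δ cos θ ) = arcsin(-0.400880) = -23.633°.
Then Δλ = atan2(0.230865, -0.245068) = 2.386028 rad, from sin θ sin δ cos φ₁ over cos δ − sin φ₁ sin φ₂.
λ₂ = 70.063° + 136.709° = 206.772°, normalized to (−180°, 180°] → -153.228°.

latitude -23.633°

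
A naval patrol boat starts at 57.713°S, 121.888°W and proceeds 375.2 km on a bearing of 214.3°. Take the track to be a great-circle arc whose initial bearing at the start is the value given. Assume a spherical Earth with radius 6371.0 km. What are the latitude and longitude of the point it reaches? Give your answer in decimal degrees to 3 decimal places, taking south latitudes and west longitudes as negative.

Angular distance δ = d/R = 375.2 / 6371 = 0.058892 rad.
Start latitude φ₁ = -1.007282 rad; initial bearing θ = 3.740241 rad.
sin φ₂ = sin φ₁ cos δ + cos φ₁ sin δ cos θ = (-0.845383)(0.998266) + (0.534161)(0.058858)(-0.826098) = -0.869890
φ₂ = asin(-0.869890) = -1.054978 rad = -60.446°.
Then Δλ = atan2(-0.017717, 0.262876) = -0.067295 rad, from sin θ sin δ cos φ₁ over cos δ − sin φ₁ sin φ₂.
λ₂ = -121.888° + -3.856° = -125.744°.

latitude -60.446°, longitude -125.744°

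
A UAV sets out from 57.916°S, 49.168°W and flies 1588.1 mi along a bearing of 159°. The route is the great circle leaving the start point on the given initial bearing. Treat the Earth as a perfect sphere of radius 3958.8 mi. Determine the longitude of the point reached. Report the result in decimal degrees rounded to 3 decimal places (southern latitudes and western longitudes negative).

δ = 1588.1/3958.8 = 0.401157 rad (22.9846°).
Converting: φ₁ = -1.010825 rad, θ = 2.775074 rad.
sin φ₂ = sin φ₁ cos δ + cos φ₁ sin δ cos θ = (-0.847270)(0.920610) + (0.531162)(0.390484)(-0.933580) = -0.973639
φ₂ = asin(-0.973639) = -1.340678 rad = -76.815°.
Then Δλ = atan2(0.074329, 0.095674) = 0.660495 rad, from sin θ sin δ cos φ₁ over cos δ − sin φ₁ sin φ₂.
Hence λ₂ = -49.168° + 37.844° = -11.324°.

longitude -11.324°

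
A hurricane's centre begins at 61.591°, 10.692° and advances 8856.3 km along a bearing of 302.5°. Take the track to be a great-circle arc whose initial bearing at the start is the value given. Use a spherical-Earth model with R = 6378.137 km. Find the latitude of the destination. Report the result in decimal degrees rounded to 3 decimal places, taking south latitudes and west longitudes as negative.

latitude 24.256°

Central angle δ = d/R = 1.388540 rad.
With φ₁ = 61.591° = 1.074966 rad and θ = 302.5° = 5.279621 rad:
Destination latitude: φ₂ = arcsin( sin φ₁ cos δ + cos φ₁ sin δ cos θ ) = arcsin(0.410815) = 24.256°.
Then Δλ = atan2(-0.394608, -0.180093) = -1.998947 rad, from sin θ sin δ cos φ₁ over cos δ − sin φ₁ sin φ₂.
Hence λ₂ = 10.692° + -114.531° = -103.839°.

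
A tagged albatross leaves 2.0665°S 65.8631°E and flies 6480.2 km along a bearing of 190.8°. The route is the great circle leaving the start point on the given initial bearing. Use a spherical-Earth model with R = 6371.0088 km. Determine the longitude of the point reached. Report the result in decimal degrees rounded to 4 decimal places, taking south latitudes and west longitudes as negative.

longitude 48.0259°

δ = 6480.2/6371.0088 = 1.017139 rad (58.2778°).
With φ₁ = -2.0665° = -0.036067 rad and θ = 190.8° = 3.330088 rad:
Applying the spherical law of cosines for sides, sin φ₂ = sin φ₁ cos δ + cos φ₁ sin δ cos θ = -0.853957, so φ₂ = -58.6447°.
Δλ = atan2( sin θ sin δ cos φ₁ , cos δ − sin φ₁ sin φ₂ ) = atan2(-0.159284, 0.495009) = -0.311317 rad = -17.8372°.
Hence λ₂ = 65.8631° + -17.8372° = 48.0259°.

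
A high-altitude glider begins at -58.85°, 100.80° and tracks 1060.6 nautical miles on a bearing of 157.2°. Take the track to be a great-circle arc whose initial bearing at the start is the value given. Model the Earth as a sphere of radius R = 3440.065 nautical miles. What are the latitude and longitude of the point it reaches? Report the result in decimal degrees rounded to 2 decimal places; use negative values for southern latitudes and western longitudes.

The arc subtends δ = 1060.6/3440.065 = 0.308308 rad at the centre.
Start latitude φ₁ = -1.027126 rad; initial bearing θ = 2.743658 rad.
Destination latitude: φ₂ = arcsin( sin φ₁ cos δ + cos φ₁ sin δ cos θ ) = arcsin(-0.960165) = -73.77°.
Δλ = atan2( sin θ sin δ cos φ₁ , cos δ − sin φ₁ sin φ₂ ) = atan2(0.060827, 0.131124) = 0.434346 rad = 24.89°.
λ₂ = λ₁ + Δλ = 125.69°.

latitude -73.77°, longitude 125.69°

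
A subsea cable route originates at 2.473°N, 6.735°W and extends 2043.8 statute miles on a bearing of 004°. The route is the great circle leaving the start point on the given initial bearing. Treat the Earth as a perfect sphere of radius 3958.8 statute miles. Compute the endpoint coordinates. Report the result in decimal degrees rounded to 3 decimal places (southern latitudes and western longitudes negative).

Angular distance δ = d/R = 2043.8 / 3958.8 = 0.516268 rad.
Start latitude φ₁ = 0.043162 rad; initial bearing θ = 0.069813 rad.
Applying the spherical law of cosines for sides, sin φ₂ = sin φ₁ cos δ + cos φ₁ sin δ cos θ = 0.529501, so φ₂ = 31.972°.
For the longitude increment, Δλ = atan2( sin θ sin δ cos φ₁, cos δ − sin φ₁ sin φ₂ ) = atan2(0.034402, 0.846820) = 2.326°.
λ₂ = λ₁ + Δλ = -4.409°.

latitude 31.972°, longitude -4.409°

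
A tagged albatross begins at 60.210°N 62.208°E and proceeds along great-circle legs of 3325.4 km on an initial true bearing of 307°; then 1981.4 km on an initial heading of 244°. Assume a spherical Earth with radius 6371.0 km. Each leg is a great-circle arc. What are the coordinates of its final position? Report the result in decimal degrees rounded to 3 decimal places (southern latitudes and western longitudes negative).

Apply the spherical direct solution leg by leg, carrying full precision between legs.
Leg 1: from (60.210°, 62.208°), δ = 3325.4/6371 = 0.521959 rad, θ = 307° → φ = 64.338°, λ = -4.640°.
Leg 2: from (64.338°, -4.640°), δ = 1981.4/6371 = 0.311003 rad, θ = 244° → φ = 53.133°, λ = -31.926°.

latitude 53.133°, longitude -31.926°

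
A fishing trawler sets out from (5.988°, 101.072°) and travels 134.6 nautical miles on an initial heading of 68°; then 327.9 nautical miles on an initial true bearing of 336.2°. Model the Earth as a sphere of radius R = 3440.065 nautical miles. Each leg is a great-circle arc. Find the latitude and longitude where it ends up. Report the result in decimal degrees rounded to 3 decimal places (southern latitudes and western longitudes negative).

latitude 11.814°, longitude 100.917°

Apply the spherical direct solution leg by leg, carrying full precision between legs.
Leg 1: from (5.988°, 101.072°), δ = 134.6/3440.065 = 0.039127 rad, θ = 68° → φ = 6.824°, λ = 103.165°.
Leg 2: from (6.824°, 103.165°), δ = 327.9/3440.065 = 0.095318 rad, θ = 336.2° → φ = 11.814°, λ = 100.917°.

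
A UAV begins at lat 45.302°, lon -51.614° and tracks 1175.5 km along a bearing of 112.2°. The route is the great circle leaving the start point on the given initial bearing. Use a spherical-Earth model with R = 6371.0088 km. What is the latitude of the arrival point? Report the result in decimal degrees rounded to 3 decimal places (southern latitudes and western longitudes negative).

Angular distance δ = d/R = 1175.5 / 6371.0088 = 0.184508 rad.
Start latitude φ₁ = 0.790669 rad; initial bearing θ = 1.958259 rad.
Destination latitude: φ₂ = arcsin( sin φ₁ cos δ + cos φ₁ sin δ cos θ ) = arcsin(0.650002) = 40.542°.
Then Δλ = atan2(0.119476, 0.520990) = 0.225428 rad, from sin θ sin δ cos φ₁ over cos δ − sin φ₁ sin φ₂.
λ₂ = λ₁ + Δλ = -38.698°.

latitude 40.542°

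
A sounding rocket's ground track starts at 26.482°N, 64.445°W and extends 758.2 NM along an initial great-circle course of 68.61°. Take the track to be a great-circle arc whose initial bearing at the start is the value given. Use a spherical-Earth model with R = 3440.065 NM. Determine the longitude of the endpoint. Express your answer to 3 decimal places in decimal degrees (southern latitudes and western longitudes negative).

The arc subtends δ = 758.2/3440.065 = 0.220403 rad at the centre.
With φ₁ = 26.482° = 0.462198 rad and θ = 68.61° = 1.197470 rad:
Destination latitude: φ₂ = arcsin( sin φ₁ cos δ + cos φ₁ sin δ cos θ ) = arcsin(0.506498) = 30.431°.
Δλ = atan2( sin θ sin δ cos φ₁ , cos δ − sin φ₁ sin φ₂ ) = atan2(0.182205, 0.749953) = 0.238337 rad = 13.656°.
λ₂ = λ₁ + Δλ = -50.789°.

longitude -50.789°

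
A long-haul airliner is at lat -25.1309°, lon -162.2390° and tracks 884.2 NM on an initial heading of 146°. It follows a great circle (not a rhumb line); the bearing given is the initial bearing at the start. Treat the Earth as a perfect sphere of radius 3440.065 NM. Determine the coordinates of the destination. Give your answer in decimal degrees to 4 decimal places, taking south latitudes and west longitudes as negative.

latitude -36.9800°, longitude -151.9888°

The arc subtends δ = 884.2/3440.065 = 0.257030 rad at the centre.
Start latitude φ₁ = -0.438617 rad; initial bearing θ = 2.548181 rad.
Applying the spherical law of cosines for sides, sin φ₂ = sin φ₁ cos δ + cos φ₁ sin δ cos θ = -0.601536, so φ₂ = -36.9800°.
For the longitude increment, Δλ = atan2( sin θ sin δ cos φ₁, cos δ − sin φ₁ sin φ₂ ) = atan2(0.128696, 0.711684) = 10.2502°.
λ₂ = λ₁ + Δλ = -151.9888°.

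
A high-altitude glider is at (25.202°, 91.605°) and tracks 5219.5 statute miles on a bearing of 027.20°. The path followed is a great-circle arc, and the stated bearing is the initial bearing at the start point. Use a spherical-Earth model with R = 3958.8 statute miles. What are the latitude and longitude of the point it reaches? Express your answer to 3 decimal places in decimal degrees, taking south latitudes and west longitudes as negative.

latitude 62.323°, longitude -160.746°

δ = 5219.5/3958.8 = 1.318455 rad (75.5419°).
Converting: φ₁ = 0.439858 rad, θ = 0.474730 rad.
sin φ₂ = sin φ₁ cos δ + cos φ₁ sin δ cos θ = (0.425811)(0.249672) + (0.904812)(0.968331)(0.889416) = 0.885582
φ₂ = asin(0.885582) = 1.087745 rad = 62.323°.
For the longitude increment, Δλ = atan2( sin θ sin δ cos φ₁, cos δ − sin φ₁ sin φ₂ ) = atan2(0.400490, -0.127419) = 107.649°.
λ₂ = 91.605° + 107.649° = 199.254°, normalized to (−180°, 180°] → -160.746°.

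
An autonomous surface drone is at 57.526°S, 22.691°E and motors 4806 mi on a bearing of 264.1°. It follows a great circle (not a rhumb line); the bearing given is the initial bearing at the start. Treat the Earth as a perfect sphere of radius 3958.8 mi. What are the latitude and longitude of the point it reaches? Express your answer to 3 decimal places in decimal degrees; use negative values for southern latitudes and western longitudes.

Central angle δ = d/R = 1.214004 rad.
With φ₁ = -57.526° = -1.004018 rad and θ = 264.1° = 4.609415 rad:
Applying the spherical law of cosines for sides, sin φ₂ = sin φ₁ cos δ + cos φ₁ sin δ cos θ = -0.346372, so φ₂ = -20.266°.
For the longitude increment, Δλ = atan2( sin θ sin δ cos φ₁, cos δ − sin φ₁ sin φ₂ ) = atan2(-0.500438, 0.057059) = -83.495°.
λ₂ = λ₁ + Δλ = -60.804°.

latitude -20.266°, longitude -60.804°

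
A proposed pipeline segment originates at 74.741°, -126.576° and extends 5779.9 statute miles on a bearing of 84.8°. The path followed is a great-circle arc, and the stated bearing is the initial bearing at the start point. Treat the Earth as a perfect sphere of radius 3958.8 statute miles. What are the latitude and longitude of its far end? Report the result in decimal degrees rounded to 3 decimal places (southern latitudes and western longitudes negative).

Central angle δ = d/R = 1.460013 rad.
With φ₁ = 74.741° = 1.304477 rad and θ = 84.8° = 1.480039 rad:
sin φ₂ = sin φ₁ cos δ + cos φ₁ sin δ cos θ = (0.964746)(0.110557) + (0.263183)(0.993870)(0.090633) = 0.130366
φ₂ = asin(0.130366) = 0.130738 rad = 7.491°.
Then Δλ = atan2(0.260493, -0.015213) = 1.629132 rad, from sin θ sin δ cos φ₁ over cos δ − sin φ₁ sin φ₂.
λ₂ = -126.576° + 93.342° = -33.234°.

latitude 7.491°, longitude -33.234°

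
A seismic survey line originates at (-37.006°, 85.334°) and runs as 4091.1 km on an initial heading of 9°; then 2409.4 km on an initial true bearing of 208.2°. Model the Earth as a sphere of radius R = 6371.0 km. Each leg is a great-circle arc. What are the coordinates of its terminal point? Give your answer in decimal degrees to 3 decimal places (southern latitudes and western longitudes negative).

latitude -19.532°, longitude 80.041°

Apply the spherical direct solution leg by leg, carrying full precision between legs.
Leg 1: from (-37.006°, 85.334°), δ = 4091.1/6371 = 0.642144 rad, θ = 9° → φ = -0.551°, λ = 90.710°.
Leg 2: from (-0.551°, 90.710°), δ = 2409.4/6371 = 0.378182 rad, θ = 208.2° → φ = -19.532°, λ = 80.041°.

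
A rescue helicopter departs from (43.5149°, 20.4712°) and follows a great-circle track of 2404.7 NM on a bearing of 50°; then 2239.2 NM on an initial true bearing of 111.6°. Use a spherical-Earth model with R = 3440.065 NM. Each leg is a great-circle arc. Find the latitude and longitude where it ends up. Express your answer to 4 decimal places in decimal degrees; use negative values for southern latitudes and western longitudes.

latitude 32.1754°, longitude 123.4583°

Apply the spherical direct solution leg by leg, carrying full precision between legs.
Leg 1: from (43.5149°, 20.4712°), δ = 2404.7/3440.065 = 0.699027 rad, θ = 50° → φ = 55.7929°, λ = 81.7310°.
Leg 2: from (55.7929°, 81.7310°), δ = 2239.2/3440.065 = 0.650918 rad, θ = 111.6° → φ = 32.1754°, λ = 123.4583°.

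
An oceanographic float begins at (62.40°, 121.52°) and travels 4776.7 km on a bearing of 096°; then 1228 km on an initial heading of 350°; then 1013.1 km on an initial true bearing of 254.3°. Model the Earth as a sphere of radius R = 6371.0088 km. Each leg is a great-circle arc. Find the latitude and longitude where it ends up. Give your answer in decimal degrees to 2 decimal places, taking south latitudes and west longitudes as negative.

Apply the spherical direct solution leg by leg, carrying full precision between legs.
Leg 1: from (62.40°, 121.52°), δ = 4776.7/6371.0088 = 0.749756 rad, θ = 96° → φ = 37.99°, λ = -179.17°.
Leg 2: from (37.99°, -179.17°), δ = 1228/6371.0088 = 0.192748 rad, θ = 350° → φ = 48.84°, λ = 177.94°.
Leg 3: from (48.84°, 177.94°), δ = 1013.1/6371.0088 = 0.159017 rad, θ = 254.3° → φ = 45.65°, λ = 165.34°.

latitude 45.65°, longitude 165.34°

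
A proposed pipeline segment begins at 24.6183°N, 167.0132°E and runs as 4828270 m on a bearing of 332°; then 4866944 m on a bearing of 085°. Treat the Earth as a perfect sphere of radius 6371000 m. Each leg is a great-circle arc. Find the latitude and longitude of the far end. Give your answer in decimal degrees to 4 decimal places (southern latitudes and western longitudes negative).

latitude 40.4100°, longitude -166.5342°

Apply the spherical direct solution leg by leg, carrying full precision between legs.
Leg 1: from (24.6183°, 167.0132°), δ = 4828270/6371000 = 0.757851 rad, θ = 332° → φ = 58.6826°, λ = 128.6360°.
Leg 2: from (58.6826°, 128.6360°), δ = 4866944/6371000 = 0.763922 rad, θ = 85° → φ = 40.4100°, λ = -166.5342°.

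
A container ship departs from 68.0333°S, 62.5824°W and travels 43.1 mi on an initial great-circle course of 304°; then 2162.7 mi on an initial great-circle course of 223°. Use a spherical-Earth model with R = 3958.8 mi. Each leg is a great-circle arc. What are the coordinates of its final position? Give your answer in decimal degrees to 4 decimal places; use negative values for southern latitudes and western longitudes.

latitude -69.1855°, longitude -158.2970°

Apply the spherical direct solution leg by leg, carrying full precision between legs.
Leg 1: from (-68.0333°, -62.5824°), δ = 43.1/3958.8 = 0.010887 rad, θ = 304° → φ = -67.6788°, λ = -63.9441°.
Leg 2: from (-67.6788°, -63.9441°), δ = 2162.7/3958.8 = 0.546302 rad, θ = 223° → φ = -69.1855°, λ = -158.2970°.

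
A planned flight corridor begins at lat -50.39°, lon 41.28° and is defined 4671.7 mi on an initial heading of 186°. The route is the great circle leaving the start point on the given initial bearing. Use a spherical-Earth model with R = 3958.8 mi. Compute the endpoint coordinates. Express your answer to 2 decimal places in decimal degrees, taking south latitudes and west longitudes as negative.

latitude -61.60°, longitude -126.99°

The arc subtends δ = 4671.7/3958.8 = 1.180080 rad at the centre.
Converting: φ₁ = -0.879471 rad, θ = 3.246312 rad.
Applying the spherical law of cosines for sides, sin φ₂ = sin φ₁ cos δ + cos φ₁ sin δ cos θ = -0.879689, so φ₂ = -61.60°.
For the longitude increment, Δλ = atan2( sin θ sin δ cos φ₁, cos δ − sin φ₁ sin φ₂ ) = atan2(-0.061621, -0.296863) = -168.27°.
λ₂ = 41.28° + -168.27° = -126.99°.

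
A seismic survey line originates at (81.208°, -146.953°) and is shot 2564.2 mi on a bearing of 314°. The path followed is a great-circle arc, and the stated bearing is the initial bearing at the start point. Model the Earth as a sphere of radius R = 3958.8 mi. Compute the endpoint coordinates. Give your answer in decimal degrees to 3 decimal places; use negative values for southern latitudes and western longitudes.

Angular distance δ = d/R = 2564.2 / 3958.8 = 0.647722 rad.
With φ₁ = 81.208° = 1.417347 rad and θ = 314° = 5.480334 rad:
sin φ₂ = sin φ₁ cos δ + cos φ₁ sin δ cos θ = (0.988250)(0.797461) + (0.152848)(0.603371)(0.694658) = 0.852154
φ₂ = asin(0.852154) = 1.020089 rad = 58.447°.
Then Δλ = atan2(-0.066340, -0.044681) = -2.163520 rad, from sin θ sin δ cos φ₁ over cos δ − sin φ₁ sin φ₂.
λ₂ = -146.953° + -123.961° = -270.914°, normalized to (−180°, 180°] → 89.086°.

latitude 58.447°, longitude 89.086°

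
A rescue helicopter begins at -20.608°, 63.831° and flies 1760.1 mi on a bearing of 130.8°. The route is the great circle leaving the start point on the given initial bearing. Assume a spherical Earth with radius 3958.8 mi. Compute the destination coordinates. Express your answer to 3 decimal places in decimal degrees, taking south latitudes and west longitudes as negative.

Central angle δ = d/R = 0.444604 rad.
Converting: φ₁ = -0.359677 rad, θ = 2.282891 rad.
Applying the spherical law of cosines for sides, sin φ₂ = sin φ₁ cos δ + cos φ₁ sin δ cos θ = -0.580807, so φ₂ = -35.507°.
Δλ = atan2( sin θ sin δ cos φ₁ , cos δ − sin φ₁ sin φ₂ ) = atan2(0.304750, 0.698353) = 0.411474 rad = 23.576°.
Hence λ₂ = 63.831° + 23.576° = 87.407°.

latitude -35.507°, longitude 87.407°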